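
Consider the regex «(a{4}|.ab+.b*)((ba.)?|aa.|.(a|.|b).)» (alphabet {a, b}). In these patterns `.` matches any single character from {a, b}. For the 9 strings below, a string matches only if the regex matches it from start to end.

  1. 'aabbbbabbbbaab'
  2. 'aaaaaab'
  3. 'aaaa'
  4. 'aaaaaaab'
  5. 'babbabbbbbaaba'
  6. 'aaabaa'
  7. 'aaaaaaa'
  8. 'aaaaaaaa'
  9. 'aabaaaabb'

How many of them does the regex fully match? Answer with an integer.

4

1 → match
2 → match
3 → match
4 → no match
5 → no match
6 → no match
7 → match
8 → no match
9 → no match
Total matched: 4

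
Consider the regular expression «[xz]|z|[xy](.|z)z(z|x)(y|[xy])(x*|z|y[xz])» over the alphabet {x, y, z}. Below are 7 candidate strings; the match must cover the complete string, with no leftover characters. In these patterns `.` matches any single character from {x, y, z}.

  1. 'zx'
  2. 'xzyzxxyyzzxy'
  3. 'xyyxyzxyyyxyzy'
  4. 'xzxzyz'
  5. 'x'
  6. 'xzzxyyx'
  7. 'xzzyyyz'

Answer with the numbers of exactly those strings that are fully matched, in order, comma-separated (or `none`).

1. 'zx' → no match
2. 'xzyzxxyyzzxy' → no match
3 → no match
4. 'xzxzyz' → no match
5. 'x' → match
6. 'xzzxyyx' → match
7. 'xzzyyyz' → no match

5, 6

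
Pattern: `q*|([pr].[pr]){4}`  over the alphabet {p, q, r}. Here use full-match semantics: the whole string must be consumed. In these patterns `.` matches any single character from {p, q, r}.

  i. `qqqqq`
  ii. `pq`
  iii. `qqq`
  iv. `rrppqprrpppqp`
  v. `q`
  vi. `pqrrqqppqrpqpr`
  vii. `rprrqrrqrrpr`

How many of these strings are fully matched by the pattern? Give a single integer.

i → match
ii → no match
iii → match
iv → no match
v → match
vi → no match
vii → match
Total matched: 4

4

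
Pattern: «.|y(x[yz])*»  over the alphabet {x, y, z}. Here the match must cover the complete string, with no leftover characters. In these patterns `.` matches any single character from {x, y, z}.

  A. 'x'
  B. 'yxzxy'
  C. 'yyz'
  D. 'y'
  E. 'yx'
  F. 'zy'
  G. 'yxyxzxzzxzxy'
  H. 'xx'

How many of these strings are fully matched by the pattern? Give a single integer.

3

A. 'x' → match
B. 'yxzxy' → match
C. 'yyz' → no match
D. 'y' → match
E. 'yx' → no match
F. 'zy' → no match
G. 'yxyxzxzzxzxy' → no match
H. 'xx' → no match
Total matched: 3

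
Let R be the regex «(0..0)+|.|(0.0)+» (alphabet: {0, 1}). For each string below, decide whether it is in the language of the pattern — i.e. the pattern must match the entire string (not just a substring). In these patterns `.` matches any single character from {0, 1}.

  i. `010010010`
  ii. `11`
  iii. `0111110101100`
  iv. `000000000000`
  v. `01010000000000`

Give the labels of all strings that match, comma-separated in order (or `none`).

i. `010010010` → match
ii. `11` → no match
iii → no match
iv. `000000000000` → match
v → no match

i, iv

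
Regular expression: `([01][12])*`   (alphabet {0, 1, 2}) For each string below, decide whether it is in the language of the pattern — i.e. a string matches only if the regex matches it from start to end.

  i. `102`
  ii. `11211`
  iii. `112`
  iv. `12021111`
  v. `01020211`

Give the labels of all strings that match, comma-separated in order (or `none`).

iv, v

i → no match
ii → no match
iii → no match
iv → match
v → match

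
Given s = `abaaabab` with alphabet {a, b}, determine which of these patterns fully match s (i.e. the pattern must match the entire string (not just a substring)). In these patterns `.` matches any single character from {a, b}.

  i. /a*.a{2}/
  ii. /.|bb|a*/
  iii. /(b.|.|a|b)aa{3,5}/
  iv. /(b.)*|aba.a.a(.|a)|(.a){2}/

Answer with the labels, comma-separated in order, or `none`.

i → no match — must end with `a`
ii → no match
iii → no match — must end with `a`
iv → match

iv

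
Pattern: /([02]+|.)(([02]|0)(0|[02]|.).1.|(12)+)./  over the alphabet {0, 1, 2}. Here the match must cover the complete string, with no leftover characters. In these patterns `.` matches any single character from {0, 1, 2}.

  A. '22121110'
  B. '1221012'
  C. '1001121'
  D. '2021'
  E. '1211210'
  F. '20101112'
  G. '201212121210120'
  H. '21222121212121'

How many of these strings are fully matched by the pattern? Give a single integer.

1

A → no match
B → no match
C → match
D → no match
E → no match
F → no match
G → no match
H → no match
Total matched: 1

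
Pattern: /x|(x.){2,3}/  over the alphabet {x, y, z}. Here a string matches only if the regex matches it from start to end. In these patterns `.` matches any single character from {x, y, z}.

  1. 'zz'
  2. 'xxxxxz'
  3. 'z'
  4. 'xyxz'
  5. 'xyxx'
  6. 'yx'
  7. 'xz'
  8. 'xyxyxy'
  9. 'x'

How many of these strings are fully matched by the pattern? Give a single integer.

5

1 → no match — must start with 'x'
2 → match
3 → no match — must start with 'x'
4 → match
5 → match
6 → no match — must start with 'x'
7 → no match
8 → match
9 → match
Total matched: 5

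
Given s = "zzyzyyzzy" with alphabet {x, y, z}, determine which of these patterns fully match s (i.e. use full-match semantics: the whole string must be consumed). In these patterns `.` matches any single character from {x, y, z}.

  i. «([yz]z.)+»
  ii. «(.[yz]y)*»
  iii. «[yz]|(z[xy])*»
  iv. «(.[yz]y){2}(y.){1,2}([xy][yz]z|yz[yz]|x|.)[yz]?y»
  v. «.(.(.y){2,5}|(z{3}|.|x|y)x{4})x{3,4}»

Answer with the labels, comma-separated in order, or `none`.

ii

i → no match
ii → match
iii → no match
iv → no match
v → no match — must end with "x"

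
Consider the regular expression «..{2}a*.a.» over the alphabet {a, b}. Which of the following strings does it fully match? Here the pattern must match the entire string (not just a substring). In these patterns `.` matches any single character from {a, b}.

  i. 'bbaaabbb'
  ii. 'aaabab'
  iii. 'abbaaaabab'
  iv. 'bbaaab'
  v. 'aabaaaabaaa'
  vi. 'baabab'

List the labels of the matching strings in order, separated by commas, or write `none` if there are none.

i → no match
ii → match
iii → match
iv → match
v → no match
vi → match

ii, iii, iv, vi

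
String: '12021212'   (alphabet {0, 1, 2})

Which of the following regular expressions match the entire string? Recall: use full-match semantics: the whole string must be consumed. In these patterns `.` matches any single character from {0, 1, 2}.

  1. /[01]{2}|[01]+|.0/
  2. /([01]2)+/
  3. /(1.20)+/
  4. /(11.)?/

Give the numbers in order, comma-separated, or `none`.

1 → no match
2 → match
3 → no match — must end with '20'
4 → no match

2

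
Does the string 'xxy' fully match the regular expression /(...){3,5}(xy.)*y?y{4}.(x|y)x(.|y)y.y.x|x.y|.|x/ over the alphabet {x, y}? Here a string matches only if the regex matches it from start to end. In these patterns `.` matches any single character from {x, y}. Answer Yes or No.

Yes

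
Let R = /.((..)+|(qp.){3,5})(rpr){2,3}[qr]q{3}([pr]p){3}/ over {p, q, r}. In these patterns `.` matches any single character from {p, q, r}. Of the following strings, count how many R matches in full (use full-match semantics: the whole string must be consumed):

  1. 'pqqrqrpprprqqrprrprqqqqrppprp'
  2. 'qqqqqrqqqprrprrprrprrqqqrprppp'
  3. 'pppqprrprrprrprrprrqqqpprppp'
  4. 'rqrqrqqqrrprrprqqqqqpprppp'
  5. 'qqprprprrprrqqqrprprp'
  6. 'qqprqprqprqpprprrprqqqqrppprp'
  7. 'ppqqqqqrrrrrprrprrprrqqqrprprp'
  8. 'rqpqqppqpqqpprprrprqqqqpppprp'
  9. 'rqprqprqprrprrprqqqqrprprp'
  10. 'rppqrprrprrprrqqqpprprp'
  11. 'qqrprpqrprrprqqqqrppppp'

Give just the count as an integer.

10

1 → match
2 → match
3 → match
4 → no match
5 → match
6 → match
7 → match
8 → match
9 → match
10 → match
11 → match
Total matched: 10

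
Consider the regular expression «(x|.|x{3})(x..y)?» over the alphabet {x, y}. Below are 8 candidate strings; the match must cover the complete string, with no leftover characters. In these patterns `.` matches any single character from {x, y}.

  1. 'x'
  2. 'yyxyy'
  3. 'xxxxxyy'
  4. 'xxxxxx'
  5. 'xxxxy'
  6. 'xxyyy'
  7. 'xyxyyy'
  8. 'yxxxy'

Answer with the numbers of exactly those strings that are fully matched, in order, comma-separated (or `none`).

1 → match
2 → no match
3 → match
4 → no match
5 → match
6 → match
7 → no match
8 → match

1, 3, 5, 6, 8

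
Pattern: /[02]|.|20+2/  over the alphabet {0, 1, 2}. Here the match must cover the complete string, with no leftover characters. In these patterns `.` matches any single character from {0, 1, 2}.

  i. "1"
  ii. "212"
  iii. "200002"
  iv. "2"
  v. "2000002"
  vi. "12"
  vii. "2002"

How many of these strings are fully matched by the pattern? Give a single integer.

i → match
ii → no match
iii → match
iv → match
v → match
vi → no match
vii → match
Total matched: 5

5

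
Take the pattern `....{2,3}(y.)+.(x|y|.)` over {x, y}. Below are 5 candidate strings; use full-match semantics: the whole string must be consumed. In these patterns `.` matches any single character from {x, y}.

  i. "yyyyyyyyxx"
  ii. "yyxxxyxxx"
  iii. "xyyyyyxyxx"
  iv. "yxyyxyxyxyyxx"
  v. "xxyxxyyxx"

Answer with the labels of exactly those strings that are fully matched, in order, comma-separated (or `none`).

i → match
ii → match
iii → no match
iv → match
v → match

i, ii, iv, v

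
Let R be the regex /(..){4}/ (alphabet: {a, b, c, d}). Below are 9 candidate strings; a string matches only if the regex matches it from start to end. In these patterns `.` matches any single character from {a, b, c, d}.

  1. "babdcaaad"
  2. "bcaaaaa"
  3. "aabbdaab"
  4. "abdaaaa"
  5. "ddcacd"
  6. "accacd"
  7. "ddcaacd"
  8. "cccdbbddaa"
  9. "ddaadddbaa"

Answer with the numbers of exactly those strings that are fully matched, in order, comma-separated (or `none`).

1 → no match
2 → no match
3 → match
4 → no match
5 → no match
6 → no match
7 → no match
8 → no match
9 → no match

3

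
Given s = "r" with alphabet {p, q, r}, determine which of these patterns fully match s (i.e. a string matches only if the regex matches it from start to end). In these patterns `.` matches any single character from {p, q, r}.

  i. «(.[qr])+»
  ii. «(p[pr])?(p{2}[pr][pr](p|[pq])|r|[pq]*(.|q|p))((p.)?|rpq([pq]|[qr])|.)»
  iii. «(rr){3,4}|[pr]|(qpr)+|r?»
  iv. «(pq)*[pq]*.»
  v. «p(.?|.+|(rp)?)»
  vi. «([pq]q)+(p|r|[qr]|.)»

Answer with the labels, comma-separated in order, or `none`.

ii, iii, iv

i → no match
ii → match
iii → match
iv → match
v → no match — must start with "p"
vi → no match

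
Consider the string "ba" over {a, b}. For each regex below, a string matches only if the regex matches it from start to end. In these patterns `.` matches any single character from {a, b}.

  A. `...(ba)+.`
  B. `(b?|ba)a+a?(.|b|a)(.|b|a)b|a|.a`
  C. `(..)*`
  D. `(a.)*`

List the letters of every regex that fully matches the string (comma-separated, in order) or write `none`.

A → no match
B → match
C → match
D → no match

B, C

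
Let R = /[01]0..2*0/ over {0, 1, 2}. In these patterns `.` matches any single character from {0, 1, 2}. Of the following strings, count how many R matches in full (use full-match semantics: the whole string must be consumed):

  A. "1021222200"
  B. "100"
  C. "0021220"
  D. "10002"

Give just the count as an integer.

A → no match
B → no match
C → match
D → no match — must end with "0"
Total matched: 1

1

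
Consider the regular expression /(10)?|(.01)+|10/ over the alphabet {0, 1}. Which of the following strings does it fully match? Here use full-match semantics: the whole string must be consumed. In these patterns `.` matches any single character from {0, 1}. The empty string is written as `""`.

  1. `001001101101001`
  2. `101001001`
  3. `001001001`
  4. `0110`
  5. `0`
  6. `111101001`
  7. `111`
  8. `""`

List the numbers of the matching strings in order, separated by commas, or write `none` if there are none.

1 → match
2 → match
3 → match
4 → no match
5 → no match
6 → no match
7 → no match
8 → match

1, 2, 3, 8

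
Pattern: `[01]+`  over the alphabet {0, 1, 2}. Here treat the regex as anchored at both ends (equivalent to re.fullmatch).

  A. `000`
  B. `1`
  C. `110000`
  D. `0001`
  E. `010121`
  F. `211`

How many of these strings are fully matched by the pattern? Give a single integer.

4

A → match
B → match
C → match
D → match
E → no match
F → no match
Total matched: 4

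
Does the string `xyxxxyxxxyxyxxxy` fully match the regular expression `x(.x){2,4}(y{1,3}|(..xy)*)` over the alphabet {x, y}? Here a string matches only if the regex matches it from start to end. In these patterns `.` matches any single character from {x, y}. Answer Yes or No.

No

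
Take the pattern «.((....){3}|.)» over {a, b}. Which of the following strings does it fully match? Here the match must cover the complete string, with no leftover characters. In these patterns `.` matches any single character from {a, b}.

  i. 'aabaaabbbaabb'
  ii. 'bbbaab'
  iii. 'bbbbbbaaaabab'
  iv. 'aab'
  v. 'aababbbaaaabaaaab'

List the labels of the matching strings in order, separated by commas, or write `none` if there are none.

i, iii

i → match
ii → no match
iii → match
iv → no match
v → no match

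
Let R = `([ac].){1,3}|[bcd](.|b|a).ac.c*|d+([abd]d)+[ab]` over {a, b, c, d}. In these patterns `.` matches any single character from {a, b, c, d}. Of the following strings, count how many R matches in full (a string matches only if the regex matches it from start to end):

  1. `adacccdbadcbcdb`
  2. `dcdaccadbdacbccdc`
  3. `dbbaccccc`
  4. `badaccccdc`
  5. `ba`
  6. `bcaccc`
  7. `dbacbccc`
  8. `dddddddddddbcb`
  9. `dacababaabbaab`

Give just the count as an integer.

1 → no match
2 → no match
3. `dbbaccccc` → match
4. `badaccccdc` → no match
5. `ba` → no match
6. `bcaccc` → no match
7. `dbacbccc` → no match
8 → no match
9 → no match
Total matched: 1

1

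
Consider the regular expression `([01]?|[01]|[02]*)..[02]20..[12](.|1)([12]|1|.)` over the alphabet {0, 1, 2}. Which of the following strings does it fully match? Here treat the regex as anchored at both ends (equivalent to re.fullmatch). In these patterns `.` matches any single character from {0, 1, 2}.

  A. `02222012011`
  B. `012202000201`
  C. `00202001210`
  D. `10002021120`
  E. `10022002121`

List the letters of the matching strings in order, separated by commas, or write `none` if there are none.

A → no match
B → no match
C → match
D → match
E → match

C, D, E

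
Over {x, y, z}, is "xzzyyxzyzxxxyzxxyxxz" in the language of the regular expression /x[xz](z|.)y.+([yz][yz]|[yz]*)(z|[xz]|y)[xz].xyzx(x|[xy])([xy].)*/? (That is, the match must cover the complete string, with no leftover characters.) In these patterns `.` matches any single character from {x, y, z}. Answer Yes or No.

Yes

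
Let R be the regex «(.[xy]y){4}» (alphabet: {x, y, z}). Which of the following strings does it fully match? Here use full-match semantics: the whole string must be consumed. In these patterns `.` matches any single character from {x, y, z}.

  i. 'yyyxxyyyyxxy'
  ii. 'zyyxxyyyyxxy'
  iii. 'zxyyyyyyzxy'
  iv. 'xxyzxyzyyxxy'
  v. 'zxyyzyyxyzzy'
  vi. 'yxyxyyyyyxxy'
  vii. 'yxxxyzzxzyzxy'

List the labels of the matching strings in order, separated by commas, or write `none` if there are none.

i → match
ii → match
iii → no match
iv → match
v → no match
vi → match
vii → no match

i, ii, iv, vi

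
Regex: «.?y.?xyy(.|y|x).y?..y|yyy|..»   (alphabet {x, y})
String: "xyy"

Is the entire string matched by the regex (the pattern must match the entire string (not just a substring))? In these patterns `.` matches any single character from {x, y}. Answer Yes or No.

No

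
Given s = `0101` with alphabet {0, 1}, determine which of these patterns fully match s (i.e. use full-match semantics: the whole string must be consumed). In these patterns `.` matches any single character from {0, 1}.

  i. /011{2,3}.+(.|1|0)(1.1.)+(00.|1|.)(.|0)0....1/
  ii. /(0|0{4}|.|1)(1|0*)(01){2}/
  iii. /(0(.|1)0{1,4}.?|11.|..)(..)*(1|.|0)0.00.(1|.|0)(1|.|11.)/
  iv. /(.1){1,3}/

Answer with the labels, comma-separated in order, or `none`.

iv

i → no match — must start with `011`
ii → no match
iii → no match
iv → match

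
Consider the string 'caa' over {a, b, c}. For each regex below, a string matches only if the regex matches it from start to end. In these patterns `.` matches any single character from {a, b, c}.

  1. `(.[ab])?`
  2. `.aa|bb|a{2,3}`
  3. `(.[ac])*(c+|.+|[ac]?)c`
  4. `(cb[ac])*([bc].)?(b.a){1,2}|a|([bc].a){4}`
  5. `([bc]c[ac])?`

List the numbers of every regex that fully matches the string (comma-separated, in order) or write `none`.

1 → no match
2 → match
3 → no match — must end with 'c'
4 → no match
5 → no match

2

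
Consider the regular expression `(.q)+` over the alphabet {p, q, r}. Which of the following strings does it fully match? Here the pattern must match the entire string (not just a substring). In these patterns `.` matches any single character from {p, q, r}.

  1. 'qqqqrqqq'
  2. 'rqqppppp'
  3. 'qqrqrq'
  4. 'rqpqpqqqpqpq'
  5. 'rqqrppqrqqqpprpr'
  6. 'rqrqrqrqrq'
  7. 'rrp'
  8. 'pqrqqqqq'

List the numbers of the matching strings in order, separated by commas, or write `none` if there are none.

1, 3, 4, 6, 8

1 → match
2 → no match — must end with 'q'
3 → match
4 → match
5 → no match — must end with 'q'
6 → match
7 → no match — must end with 'q'
8 → match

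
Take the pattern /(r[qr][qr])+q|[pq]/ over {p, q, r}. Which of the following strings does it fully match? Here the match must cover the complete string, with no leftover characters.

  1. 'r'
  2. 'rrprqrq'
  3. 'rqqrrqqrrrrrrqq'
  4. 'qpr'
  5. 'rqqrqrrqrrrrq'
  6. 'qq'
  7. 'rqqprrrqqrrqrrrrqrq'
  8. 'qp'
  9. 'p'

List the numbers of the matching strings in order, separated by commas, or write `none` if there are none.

1 → no match
2 → no match
3 → no match
4 → no match
5 → match
6 → no match
7 → no match
8 → no match
9 → match

5, 9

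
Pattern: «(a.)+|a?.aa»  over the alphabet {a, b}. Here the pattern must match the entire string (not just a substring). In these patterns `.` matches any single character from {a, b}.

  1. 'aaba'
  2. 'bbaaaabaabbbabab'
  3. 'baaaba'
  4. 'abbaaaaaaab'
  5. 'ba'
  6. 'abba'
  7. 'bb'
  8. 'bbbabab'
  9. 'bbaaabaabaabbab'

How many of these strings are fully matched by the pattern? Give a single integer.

1 → no match
2 → no match
3 → no match
4 → no match
5 → no match
6 → no match
7 → no match
8 → no match
9 → no match
Total matched: 0

0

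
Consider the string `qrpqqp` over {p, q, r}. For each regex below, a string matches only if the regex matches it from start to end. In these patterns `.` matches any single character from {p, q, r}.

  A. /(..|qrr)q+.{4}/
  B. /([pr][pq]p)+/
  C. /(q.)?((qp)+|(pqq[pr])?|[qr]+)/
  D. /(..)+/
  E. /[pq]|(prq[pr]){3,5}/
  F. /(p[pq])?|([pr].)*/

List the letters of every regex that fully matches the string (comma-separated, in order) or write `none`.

C, D

A → no match
B → no match
C → match
D → match
E → no match
F → no match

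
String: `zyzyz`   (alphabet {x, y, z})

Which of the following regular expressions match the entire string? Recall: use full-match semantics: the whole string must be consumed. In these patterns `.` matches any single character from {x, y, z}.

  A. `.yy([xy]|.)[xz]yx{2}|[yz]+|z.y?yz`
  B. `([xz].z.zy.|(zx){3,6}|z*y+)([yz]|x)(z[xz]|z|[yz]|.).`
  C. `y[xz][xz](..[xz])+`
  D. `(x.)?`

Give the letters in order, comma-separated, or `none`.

A → match
B → match
C → no match — must start with `y`
D → no match

A, B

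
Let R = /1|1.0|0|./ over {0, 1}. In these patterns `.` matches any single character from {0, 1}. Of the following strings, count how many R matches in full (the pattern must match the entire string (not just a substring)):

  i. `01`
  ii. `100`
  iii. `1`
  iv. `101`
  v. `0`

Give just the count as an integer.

3

i. `01` → no match
ii. `100` → match
iii. `1` → match
iv. `101` → no match
v. `0` → match
Total matched: 3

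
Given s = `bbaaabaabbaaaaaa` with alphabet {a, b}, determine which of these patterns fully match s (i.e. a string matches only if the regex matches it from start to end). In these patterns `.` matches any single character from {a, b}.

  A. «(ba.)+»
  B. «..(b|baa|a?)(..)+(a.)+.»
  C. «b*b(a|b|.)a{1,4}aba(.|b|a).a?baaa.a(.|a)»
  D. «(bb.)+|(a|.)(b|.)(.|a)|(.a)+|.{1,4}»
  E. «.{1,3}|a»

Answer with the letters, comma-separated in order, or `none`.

A → no match — must start with `ba`
B → match
C → match
D → no match
E → no match

B, C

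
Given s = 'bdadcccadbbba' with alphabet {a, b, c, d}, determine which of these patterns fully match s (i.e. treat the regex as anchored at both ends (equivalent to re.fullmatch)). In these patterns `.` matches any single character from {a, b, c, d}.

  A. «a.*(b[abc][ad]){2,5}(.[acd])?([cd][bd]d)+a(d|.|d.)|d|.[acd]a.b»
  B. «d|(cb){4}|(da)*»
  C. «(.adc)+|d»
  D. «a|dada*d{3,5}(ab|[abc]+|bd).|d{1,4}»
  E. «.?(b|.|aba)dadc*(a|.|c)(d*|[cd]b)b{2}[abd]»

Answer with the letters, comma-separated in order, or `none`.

A → no match
B → no match
C → no match
D → no match
E → match

E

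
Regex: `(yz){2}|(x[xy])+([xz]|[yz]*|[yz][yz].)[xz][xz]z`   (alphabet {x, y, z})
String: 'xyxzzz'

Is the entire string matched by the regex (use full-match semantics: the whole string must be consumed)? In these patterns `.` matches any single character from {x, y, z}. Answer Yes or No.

Yes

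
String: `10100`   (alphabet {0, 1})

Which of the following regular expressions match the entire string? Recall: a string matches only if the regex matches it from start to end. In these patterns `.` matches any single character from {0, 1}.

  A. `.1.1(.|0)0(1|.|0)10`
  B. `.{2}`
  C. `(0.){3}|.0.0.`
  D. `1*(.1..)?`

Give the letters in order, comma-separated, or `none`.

C, D

A → no match — must end with `10`
B → no match
C → match
D → match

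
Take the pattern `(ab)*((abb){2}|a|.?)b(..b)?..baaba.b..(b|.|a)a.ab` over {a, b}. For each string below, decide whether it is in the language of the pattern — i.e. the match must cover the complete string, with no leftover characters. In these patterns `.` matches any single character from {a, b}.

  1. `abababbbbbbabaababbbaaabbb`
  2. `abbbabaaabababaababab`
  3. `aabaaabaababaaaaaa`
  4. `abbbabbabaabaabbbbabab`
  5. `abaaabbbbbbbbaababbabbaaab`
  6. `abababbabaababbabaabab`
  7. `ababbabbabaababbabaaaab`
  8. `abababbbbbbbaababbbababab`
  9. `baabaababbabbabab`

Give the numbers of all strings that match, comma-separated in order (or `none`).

1 → no match — must end with `ab`
2 → no match
3 → no match — must end with `ab`
4 → match
5 → no match
6 → match
7 → match
8 → match
9 → match

4, 6, 7, 8, 9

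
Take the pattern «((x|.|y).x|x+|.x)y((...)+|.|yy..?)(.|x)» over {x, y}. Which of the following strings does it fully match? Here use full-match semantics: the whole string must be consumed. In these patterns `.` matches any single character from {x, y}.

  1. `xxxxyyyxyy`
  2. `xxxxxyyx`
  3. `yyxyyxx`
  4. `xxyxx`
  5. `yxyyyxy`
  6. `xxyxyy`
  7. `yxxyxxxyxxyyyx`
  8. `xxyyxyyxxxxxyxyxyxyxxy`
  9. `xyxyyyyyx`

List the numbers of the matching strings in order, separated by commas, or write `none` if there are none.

1, 2, 4, 5, 7, 8, 9

1 → match
2 → match
3 → no match
4 → match
5 → match
6 → no match
7 → match
8 → match
9 → match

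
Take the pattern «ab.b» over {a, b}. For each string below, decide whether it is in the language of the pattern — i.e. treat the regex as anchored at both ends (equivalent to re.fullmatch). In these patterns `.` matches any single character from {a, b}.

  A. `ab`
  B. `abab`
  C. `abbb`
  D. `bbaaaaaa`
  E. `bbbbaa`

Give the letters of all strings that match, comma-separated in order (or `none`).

B, C

A → no match
B → match
C → match
D → no match — must start with `ab`
E → no match — must start with `ab`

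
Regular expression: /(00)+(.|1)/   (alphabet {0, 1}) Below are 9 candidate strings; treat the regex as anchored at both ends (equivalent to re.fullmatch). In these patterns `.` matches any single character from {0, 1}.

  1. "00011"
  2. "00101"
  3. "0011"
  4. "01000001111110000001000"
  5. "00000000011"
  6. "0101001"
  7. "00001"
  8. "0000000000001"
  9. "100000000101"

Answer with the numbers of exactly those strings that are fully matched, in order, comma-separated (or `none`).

7, 8

1 → no match
2 → no match
3 → no match
4 → no match — must start with "00"
5 → no match
6 → no match — must start with "00"
7 → match
8 → match
9 → no match — must start with "00"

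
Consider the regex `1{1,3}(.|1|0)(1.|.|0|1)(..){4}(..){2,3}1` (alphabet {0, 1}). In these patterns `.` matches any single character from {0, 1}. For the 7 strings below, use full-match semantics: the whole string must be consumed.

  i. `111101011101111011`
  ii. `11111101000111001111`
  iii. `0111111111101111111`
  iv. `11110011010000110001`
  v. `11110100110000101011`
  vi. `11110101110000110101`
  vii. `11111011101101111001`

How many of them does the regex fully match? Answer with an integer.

i → match
ii → match
iii → no match — must start with `1`
iv → match
v → match
vi → match
vii → match
Total matched: 6

6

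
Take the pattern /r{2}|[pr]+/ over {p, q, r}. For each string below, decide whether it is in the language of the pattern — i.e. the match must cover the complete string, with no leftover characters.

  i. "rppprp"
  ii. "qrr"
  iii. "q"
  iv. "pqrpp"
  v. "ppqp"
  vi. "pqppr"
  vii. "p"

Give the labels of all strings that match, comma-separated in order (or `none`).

i, vii

i → match
ii → no match
iii → no match
iv → no match
v → no match
vi → no match
vii → match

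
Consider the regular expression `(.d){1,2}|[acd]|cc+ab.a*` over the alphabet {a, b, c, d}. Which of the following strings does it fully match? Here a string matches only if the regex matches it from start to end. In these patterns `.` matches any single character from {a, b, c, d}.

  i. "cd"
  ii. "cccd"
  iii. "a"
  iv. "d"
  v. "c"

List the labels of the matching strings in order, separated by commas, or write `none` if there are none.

i → match
ii → no match
iii → match
iv → match
v → match

i, iii, iv, v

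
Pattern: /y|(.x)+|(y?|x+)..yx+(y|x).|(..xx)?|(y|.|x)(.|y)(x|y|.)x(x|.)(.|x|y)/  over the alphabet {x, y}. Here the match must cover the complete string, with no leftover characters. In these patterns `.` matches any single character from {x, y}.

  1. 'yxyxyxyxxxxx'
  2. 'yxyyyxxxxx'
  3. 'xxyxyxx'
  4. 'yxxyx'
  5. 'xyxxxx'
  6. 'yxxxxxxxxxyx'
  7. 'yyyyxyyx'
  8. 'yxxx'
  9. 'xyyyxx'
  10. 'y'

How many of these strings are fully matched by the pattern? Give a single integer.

5

1. 'yxyxyxyxxxxx' → match
2. 'yxyyyxxxxx' → no match
3. 'xxyxyxx' → no match
4. 'yxxyx' → no match
5. 'xyxxxx' → match
6. 'yxxxxxxxxxyx' → match
7. 'yyyyxyyx' → no match
8. 'yxxx' → match
9. 'xyyyxx' → no match
10. 'y' → match
Total matched: 5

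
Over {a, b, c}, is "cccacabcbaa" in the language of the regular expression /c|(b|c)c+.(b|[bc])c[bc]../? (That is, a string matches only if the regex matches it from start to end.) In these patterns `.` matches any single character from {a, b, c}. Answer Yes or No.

No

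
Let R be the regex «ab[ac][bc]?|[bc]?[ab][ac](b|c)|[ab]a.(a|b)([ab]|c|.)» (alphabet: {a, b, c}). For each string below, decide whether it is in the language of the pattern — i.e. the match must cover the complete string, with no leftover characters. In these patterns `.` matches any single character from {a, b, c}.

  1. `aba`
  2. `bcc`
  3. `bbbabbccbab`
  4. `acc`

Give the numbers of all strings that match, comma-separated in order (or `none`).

1. `aba` → match
2. `bcc` → match
3. `bbbabbccbab` → no match
4. `acc` → match

1, 2, 4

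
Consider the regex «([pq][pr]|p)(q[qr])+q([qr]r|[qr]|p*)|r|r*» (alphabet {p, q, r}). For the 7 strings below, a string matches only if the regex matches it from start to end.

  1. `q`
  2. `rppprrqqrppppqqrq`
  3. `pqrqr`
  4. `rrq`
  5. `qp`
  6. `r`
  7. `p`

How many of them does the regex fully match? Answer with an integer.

2

1. `q` → no match
2 → no match
3. `pqrqr` → match
4. `rrq` → no match
5. `qp` → no match
6. `r` → match
7. `p` → no match
Total matched: 2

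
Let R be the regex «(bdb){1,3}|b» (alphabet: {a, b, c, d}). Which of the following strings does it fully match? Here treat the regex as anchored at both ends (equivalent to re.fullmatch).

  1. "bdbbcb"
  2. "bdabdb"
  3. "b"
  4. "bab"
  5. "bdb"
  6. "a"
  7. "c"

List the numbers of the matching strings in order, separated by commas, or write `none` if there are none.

1 → no match
2 → no match
3 → match
4 → no match
5 → match
6 → no match
7 → no match

3, 5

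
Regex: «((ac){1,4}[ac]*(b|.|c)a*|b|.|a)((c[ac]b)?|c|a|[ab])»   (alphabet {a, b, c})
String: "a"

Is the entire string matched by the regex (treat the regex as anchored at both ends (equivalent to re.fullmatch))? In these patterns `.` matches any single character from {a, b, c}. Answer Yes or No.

Yes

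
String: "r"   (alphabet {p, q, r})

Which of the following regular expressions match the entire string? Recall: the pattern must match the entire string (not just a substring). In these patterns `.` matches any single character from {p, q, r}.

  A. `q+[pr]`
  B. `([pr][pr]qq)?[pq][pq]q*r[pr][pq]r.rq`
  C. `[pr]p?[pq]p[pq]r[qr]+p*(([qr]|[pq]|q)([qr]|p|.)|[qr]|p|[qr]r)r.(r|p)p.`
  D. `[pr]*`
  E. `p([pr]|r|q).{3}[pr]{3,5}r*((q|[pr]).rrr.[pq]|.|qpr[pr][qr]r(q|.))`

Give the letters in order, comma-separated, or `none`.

A → no match — must start with "q"
B → no match — must end with "rq"
C → no match
D → match
E → no match — must start with "p"

D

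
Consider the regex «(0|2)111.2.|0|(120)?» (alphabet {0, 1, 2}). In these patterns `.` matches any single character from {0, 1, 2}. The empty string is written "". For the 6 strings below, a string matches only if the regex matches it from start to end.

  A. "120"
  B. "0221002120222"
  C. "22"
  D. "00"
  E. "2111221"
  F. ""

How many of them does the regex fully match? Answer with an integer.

A → match
B → no match
C → no match
D → no match
E → match
F → match
Total matched: 3

3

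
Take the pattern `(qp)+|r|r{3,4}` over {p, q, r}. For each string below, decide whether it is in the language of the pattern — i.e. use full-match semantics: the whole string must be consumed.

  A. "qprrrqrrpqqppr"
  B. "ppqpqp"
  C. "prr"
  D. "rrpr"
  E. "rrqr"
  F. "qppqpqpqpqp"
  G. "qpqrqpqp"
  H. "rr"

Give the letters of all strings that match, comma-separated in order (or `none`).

none

A → no match
B → no match
C → no match
D → no match
E → no match
F → no match
G → no match
H → no match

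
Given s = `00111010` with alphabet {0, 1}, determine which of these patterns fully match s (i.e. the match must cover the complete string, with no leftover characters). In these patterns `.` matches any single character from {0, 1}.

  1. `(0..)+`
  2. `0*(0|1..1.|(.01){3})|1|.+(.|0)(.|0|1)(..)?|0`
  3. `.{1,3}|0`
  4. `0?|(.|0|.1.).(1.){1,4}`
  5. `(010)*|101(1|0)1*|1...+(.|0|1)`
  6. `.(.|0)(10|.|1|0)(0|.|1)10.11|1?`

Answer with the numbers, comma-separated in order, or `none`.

2, 4

1 → no match
2 → match
3 → no match
4 → match
5 → no match
6 → no match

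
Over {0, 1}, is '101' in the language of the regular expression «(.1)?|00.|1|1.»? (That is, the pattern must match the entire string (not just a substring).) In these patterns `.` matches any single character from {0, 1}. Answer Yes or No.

No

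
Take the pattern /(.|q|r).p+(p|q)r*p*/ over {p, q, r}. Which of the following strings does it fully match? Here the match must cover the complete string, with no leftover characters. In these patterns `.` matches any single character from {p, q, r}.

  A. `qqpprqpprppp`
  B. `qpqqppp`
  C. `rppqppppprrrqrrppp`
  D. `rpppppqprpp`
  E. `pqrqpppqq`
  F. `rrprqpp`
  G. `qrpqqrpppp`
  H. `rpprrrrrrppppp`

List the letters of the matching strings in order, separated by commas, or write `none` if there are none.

A. `qqpprqpprppp` → no match
B. `qpqqppp` → no match
C → no match
D. `rpppppqprpp` → no match
E. `pqrqpppqq` → no match
F. `rrprqpp` → no match
G. `qrpqqrpppp` → no match
H → no match

none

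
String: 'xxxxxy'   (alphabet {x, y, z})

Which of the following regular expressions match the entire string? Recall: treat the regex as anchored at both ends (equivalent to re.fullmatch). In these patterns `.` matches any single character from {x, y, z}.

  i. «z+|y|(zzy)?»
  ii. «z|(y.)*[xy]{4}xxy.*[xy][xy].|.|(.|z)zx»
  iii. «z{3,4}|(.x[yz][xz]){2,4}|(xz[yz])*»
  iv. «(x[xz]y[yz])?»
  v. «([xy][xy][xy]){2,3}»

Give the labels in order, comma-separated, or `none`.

i → no match
ii → no match
iii → no match
iv → no match
v → match

v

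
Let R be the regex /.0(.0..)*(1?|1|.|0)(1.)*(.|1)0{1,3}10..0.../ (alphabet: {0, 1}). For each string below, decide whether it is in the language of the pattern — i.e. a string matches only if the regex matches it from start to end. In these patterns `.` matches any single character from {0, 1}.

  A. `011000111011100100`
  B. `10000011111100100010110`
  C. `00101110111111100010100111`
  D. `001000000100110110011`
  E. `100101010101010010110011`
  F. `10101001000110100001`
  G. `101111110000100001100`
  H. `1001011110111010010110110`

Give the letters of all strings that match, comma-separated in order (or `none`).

A → no match
B → no match
C → match
D → no match
E → match
F → no match
G → no match
H → no match

C, E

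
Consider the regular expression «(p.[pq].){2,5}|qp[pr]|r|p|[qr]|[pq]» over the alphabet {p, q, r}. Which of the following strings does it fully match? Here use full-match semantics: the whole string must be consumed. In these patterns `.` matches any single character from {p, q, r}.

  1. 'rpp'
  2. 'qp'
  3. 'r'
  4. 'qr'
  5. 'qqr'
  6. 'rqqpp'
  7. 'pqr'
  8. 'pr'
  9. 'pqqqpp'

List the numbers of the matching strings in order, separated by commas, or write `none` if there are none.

1 → no match
2 → no match
3 → match
4 → no match
5 → no match
6 → no match
7 → no match
8 → no match
9 → no match

3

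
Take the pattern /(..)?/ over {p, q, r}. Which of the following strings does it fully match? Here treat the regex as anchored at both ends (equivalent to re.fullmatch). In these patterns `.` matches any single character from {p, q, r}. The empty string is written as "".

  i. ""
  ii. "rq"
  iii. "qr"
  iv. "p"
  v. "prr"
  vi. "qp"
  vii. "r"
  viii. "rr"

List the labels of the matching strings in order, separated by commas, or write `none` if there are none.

i, ii, iii, vi, viii

i. "" → match
ii. "rq" → match
iii. "qr" → match
iv. "p" → no match
v. "prr" → no match
vi. "qp" → match
vii. "r" → no match
viii. "rr" → match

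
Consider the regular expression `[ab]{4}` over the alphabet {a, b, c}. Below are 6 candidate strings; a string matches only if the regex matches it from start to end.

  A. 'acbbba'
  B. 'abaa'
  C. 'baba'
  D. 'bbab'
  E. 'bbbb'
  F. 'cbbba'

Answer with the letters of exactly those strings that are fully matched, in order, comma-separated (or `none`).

A → no match
B → match
C → match
D → match
E → match
F → no match

B, C, D, E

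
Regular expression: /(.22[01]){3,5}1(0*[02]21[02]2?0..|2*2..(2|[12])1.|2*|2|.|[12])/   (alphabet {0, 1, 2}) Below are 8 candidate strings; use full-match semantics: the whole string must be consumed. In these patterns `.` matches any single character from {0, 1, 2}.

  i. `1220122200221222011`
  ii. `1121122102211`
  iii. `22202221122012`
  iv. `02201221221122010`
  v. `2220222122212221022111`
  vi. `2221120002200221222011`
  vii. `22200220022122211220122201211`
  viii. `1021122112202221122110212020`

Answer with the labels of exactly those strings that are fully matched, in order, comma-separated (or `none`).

iii, v, vii

i → no match
ii → no match
iii → match
iv → no match
v → match
vi → no match
vii → match
viii → no match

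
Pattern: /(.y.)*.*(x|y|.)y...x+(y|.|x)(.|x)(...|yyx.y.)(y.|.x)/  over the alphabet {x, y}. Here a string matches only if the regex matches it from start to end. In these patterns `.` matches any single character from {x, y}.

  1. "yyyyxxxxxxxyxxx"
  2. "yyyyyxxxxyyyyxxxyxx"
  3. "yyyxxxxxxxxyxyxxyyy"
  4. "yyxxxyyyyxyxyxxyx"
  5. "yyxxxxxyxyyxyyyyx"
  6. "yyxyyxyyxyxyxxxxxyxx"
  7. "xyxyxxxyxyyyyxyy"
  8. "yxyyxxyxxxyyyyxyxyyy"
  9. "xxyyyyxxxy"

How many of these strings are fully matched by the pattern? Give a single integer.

3

1 → match
2 → no match
3 → no match
4 → match
5 → match
6 → no match
7 → no match
8 → no match
9 → no match
Total matched: 3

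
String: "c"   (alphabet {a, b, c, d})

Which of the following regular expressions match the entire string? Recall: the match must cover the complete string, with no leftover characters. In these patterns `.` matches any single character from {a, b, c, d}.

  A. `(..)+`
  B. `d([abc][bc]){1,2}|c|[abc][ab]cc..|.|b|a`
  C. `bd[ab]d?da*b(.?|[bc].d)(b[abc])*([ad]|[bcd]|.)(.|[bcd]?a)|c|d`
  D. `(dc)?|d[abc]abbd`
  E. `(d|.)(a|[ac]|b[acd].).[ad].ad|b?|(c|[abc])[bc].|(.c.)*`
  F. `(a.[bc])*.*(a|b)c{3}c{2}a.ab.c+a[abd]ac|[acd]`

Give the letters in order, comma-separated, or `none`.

B, C, F

A → no match
B → match
C → match
D → no match
E → no match
F → match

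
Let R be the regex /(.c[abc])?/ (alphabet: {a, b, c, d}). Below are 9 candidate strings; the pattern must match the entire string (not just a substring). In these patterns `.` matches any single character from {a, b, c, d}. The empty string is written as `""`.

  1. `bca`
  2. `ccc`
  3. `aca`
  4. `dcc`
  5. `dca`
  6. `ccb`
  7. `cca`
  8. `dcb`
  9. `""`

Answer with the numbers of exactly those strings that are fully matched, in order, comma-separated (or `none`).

1, 2, 3, 4, 5, 6, 7, 8, 9

1 → match
2 → match
3 → match
4 → match
5 → match
6 → match
7 → match
8 → match
9 → match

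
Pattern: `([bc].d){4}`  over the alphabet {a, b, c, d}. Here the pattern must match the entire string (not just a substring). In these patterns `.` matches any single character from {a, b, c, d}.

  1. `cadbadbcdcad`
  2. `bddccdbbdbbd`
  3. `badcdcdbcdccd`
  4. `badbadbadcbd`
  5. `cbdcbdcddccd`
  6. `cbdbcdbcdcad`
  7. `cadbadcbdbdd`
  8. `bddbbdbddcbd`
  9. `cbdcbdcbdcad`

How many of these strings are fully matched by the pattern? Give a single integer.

8

1 → match
2 → match
3 → no match
4 → match
5 → match
6 → match
7 → match
8 → match
9 → match
Total matched: 8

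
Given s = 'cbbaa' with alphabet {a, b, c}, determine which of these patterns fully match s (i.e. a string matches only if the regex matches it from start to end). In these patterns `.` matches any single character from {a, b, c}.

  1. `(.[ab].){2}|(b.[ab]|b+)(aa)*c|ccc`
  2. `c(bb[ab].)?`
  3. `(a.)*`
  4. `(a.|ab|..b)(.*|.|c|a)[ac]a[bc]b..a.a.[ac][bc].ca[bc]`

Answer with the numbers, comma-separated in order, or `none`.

1 → no match
2 → match
3 → no match
4 → no match

2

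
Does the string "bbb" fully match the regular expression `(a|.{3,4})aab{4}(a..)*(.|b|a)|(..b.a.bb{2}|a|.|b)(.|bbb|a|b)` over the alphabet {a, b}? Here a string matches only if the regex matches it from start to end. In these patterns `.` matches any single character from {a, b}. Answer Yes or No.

No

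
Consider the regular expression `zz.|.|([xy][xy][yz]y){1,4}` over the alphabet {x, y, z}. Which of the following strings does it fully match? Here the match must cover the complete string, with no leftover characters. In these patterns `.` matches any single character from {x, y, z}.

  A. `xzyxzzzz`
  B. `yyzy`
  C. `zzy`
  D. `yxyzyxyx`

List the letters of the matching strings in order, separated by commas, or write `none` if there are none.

B, C

A → no match
B → match
C → match
D → no match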